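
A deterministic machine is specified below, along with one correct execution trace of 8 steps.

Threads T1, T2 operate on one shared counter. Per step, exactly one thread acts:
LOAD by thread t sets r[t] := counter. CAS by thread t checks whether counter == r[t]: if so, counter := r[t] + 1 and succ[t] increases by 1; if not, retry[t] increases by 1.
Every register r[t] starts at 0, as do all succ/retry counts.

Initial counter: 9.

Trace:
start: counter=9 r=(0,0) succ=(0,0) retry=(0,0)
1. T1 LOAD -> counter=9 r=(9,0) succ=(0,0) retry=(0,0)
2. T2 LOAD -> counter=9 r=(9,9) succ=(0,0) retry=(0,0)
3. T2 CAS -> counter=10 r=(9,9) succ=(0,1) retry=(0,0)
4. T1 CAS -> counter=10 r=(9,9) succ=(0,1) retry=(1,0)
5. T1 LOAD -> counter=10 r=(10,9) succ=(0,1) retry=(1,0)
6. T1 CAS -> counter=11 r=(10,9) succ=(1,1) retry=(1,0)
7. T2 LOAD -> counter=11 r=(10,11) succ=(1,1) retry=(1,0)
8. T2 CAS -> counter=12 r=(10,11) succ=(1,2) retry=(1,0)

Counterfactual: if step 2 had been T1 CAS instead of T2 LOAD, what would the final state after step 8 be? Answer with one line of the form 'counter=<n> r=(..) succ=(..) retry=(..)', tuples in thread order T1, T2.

(re-executing from step 2 with the substitution; state before step 2: counter=9 r=(9,0) succ=(0,0) retry=(0,0))
2. T1 CAS -> counter=10 r=(9,0) succ=(1,0) retry=(0,0)
3. T2 CAS -> counter=10 r=(9,0) succ=(1,0) retry=(0,1)
4. T1 CAS -> counter=10 r=(9,0) succ=(1,0) retry=(1,1)
5. T1 LOAD -> counter=10 r=(10,0) succ=(1,0) retry=(1,1)
6. T1 CAS -> counter=11 r=(10,0) succ=(2,0) retry=(1,1)
7. T2 LOAD -> counter=11 r=(10,11) succ=(2,0) retry=(1,1)
8. T2 CAS -> counter=12 r=(10,11) succ=(2,1) retry=(1,1)

counter=12 r=(10,11) succ=(2,1) retry=(1,1)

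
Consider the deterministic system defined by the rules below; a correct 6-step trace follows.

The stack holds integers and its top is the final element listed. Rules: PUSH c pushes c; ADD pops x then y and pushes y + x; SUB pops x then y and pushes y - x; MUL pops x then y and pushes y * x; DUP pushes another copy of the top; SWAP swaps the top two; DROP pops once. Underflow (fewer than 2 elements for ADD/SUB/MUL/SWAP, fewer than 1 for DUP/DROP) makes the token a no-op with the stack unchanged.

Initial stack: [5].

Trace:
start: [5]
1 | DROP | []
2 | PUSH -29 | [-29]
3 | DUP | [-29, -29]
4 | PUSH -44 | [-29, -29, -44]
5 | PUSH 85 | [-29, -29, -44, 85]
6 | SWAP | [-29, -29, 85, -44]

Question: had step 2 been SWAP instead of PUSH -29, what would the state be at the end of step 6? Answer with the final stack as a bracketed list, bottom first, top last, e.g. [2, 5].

(re-executing from step 2 with the substitution; state before step 2: [])
2 | SWAP | []
3 | DUP | []
4 | PUSH -44 | [-44]
5 | PUSH 85 | [-44, 85]
6 | SWAP | [85, -44]

[85, -44]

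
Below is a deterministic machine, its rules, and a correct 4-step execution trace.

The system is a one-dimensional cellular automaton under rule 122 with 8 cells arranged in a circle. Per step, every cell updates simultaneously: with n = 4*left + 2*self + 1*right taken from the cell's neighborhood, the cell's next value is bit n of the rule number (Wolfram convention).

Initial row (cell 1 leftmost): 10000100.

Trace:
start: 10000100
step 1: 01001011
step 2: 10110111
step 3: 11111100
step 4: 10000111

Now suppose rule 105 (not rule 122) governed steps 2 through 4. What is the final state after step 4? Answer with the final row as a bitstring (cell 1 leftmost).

01111000

(re-executing steps 2..4 under rule 105; state before step 2: 01001011)
step 2: 10000111
step 3: 10110100
step 4: 01111000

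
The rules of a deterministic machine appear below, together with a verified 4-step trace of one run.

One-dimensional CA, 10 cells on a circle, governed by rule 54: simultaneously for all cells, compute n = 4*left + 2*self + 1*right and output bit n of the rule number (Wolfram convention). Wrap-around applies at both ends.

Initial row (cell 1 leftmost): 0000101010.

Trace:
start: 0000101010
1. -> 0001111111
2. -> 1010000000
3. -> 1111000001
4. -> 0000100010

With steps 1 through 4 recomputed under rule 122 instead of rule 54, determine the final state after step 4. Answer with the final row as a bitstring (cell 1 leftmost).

(re-executing steps 1..4 under rule 122; state before step 1: 0000101010)
1. -> 0001010101
2. -> 1010101010
3. -> 0101010101
4. -> 1010101010

1010101010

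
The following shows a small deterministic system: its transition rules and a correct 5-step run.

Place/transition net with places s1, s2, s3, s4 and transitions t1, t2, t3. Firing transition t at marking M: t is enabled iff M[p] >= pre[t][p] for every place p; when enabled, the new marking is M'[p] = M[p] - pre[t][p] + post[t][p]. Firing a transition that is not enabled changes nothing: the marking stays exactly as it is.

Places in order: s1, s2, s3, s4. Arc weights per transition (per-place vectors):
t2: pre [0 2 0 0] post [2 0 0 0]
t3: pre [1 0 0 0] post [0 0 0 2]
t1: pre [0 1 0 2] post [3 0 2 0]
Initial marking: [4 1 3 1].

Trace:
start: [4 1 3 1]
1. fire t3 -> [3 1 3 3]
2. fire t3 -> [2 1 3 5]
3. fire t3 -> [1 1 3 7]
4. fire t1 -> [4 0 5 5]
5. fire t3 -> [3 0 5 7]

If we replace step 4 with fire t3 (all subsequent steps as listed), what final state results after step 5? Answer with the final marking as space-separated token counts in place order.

0 1 3 9

(re-executing from step 4 with the substitution; state before step 4: [1 1 3 7])
4. fire t3 -> [0 1 3 9]
5. fire t3 -> [0 1 3 9]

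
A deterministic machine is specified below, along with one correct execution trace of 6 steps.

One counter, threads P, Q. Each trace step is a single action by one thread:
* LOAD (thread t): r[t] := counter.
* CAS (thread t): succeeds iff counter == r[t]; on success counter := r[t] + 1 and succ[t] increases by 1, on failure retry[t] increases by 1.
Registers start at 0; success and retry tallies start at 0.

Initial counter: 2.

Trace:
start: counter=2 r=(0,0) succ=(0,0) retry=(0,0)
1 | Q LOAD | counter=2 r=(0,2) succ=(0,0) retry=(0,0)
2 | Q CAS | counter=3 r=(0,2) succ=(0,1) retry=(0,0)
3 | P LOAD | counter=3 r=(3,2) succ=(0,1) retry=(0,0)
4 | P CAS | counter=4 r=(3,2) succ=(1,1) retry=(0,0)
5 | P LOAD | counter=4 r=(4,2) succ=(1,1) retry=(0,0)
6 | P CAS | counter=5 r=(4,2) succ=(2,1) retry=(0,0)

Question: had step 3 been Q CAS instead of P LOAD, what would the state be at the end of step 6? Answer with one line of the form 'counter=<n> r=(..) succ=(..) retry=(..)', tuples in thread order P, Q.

counter=4 r=(3,2) succ=(1,1) retry=(1,1)

(re-executing from step 3 with the substitution; state before step 3: counter=3 r=(0,2) succ=(0,1) retry=(0,0))
3 | Q CAS | counter=3 r=(0,2) succ=(0,1) retry=(0,1)
4 | P CAS | counter=3 r=(0,2) succ=(0,1) retry=(1,1)
5 | P LOAD | counter=3 r=(3,2) succ=(0,1) retry=(1,1)
6 | P CAS | counter=4 r=(3,2) succ=(1,1) retry=(1,1)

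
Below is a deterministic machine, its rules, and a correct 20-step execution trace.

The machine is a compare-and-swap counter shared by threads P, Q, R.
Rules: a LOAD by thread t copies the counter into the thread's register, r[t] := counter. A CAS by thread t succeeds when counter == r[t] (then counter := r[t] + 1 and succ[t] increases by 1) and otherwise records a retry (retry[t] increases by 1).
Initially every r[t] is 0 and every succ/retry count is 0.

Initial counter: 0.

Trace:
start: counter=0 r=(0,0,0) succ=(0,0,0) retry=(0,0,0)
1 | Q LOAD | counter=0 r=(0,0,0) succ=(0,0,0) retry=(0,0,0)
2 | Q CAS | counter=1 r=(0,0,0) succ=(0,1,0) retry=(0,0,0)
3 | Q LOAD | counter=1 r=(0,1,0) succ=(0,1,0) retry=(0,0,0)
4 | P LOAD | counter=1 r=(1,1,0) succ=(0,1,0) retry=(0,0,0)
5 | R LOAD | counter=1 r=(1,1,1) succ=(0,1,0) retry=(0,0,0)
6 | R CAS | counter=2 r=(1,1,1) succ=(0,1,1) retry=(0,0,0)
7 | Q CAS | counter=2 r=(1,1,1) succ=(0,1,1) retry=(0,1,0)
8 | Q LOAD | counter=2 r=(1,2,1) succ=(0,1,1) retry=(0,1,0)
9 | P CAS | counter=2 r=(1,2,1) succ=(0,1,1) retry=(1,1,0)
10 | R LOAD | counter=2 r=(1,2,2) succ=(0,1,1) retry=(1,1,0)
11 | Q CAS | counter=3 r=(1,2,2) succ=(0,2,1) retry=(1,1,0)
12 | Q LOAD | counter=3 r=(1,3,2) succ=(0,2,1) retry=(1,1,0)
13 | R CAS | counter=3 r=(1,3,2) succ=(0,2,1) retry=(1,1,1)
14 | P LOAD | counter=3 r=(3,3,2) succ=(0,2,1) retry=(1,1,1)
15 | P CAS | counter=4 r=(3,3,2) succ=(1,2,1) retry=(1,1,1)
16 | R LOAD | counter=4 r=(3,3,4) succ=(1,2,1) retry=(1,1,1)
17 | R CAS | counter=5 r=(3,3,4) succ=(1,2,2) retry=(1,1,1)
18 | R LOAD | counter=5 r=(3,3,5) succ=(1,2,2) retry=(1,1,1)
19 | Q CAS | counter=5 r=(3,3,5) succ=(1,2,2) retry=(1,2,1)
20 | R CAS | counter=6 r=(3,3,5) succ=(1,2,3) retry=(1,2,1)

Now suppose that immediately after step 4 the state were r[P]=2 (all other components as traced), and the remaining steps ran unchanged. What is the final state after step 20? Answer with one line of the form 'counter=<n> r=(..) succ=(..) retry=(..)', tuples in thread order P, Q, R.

counter=7 r=(4,3,6) succ=(2,1,4) retry=(0,3,0)

state after step 4 := counter=1 r=(2,1,0) succ=(0,1,0) retry=(0,0,0)
5 | R LOAD | counter=1 r=(2,1,1) succ=(0,1,0) retry=(0,0,0)
6 | R CAS | counter=2 r=(2,1,1) succ=(0,1,1) retry=(0,0,0)
7 | Q CAS | counter=2 r=(2,1,1) succ=(0,1,1) retry=(0,1,0)
8 | Q LOAD | counter=2 r=(2,2,1) succ=(0,1,1) retry=(0,1,0)
9 | P CAS | counter=3 r=(2,2,1) succ=(1,1,1) retry=(0,1,0)
10 | R LOAD | counter=3 r=(2,2,3) succ=(1,1,1) retry=(0,1,0)
11 | Q CAS | counter=3 r=(2,2,3) succ=(1,1,1) retry=(0,2,0)
12 | Q LOAD | counter=3 r=(2,3,3) succ=(1,1,1) retry=(0,2,0)
13 | R CAS | counter=4 r=(2,3,3) succ=(1,1,2) retry=(0,2,0)
14 | P LOAD | counter=4 r=(4,3,3) succ=(1,1,2) retry=(0,2,0)
15 | P CAS | counter=5 r=(4,3,3) succ=(2,1,2) retry=(0,2,0)
16 | R LOAD | counter=5 r=(4,3,5) succ=(2,1,2) retry=(0,2,0)
17 | R CAS | counter=6 r=(4,3,5) succ=(2,1,3) retry=(0,2,0)
18 | R LOAD | counter=6 r=(4,3,6) succ=(2,1,3) retry=(0,2,0)
19 | Q CAS | counter=6 r=(4,3,6) succ=(2,1,3) retry=(0,3,0)
20 | R CAS | counter=7 r=(4,3,6) succ=(2,1,4) retry=(0,3,0)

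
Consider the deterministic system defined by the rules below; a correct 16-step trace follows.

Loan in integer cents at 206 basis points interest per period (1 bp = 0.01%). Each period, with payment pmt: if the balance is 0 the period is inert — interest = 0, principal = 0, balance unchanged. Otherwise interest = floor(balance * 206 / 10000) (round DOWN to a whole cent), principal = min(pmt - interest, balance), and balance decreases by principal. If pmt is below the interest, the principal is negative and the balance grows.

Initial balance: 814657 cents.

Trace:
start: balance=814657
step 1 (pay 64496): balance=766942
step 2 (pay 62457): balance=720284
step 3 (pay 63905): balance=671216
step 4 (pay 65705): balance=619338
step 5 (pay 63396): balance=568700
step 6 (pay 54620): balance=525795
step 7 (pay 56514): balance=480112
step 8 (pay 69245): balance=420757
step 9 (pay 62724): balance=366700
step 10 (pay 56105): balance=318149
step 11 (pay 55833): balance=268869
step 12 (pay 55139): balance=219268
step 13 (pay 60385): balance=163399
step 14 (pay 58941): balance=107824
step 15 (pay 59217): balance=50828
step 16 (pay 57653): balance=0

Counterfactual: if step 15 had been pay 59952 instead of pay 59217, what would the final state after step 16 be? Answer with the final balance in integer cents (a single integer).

0

(re-executing from step 15 with the substitution; state before step 15: balance=107824)
step 15 (pay 59952): balance=50093
step 16 (pay 57653): balance=0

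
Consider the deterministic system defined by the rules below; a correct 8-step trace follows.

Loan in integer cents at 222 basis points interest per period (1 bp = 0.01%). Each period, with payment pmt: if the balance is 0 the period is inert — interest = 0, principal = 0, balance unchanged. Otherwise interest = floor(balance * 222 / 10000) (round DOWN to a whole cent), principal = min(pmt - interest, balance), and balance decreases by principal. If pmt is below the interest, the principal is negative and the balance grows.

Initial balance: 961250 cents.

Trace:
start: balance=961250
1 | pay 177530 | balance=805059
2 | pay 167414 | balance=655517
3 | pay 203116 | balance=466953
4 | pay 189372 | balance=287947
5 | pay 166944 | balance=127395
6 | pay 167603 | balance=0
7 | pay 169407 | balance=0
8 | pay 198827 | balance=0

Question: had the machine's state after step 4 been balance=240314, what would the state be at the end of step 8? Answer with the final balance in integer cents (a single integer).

0

state after step 4 := balance=240314
5 | pay 166944 | balance=78704
6 | pay 167603 | balance=0
7 | pay 169407 | balance=0
8 | pay 198827 | balance=0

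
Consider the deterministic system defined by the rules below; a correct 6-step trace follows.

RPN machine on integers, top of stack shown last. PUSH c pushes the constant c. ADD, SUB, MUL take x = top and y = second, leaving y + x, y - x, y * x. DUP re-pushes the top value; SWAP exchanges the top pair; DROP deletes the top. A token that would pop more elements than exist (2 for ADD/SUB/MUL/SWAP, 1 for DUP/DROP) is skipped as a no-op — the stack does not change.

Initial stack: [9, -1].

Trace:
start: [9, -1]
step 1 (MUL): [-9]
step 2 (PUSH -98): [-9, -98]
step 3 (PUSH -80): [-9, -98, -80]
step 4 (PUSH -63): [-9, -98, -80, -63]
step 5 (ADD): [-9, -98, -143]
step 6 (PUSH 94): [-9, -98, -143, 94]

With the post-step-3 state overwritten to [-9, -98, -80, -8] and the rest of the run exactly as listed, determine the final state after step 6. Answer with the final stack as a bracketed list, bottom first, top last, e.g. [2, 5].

state after step 3 := [-9, -98, -80, -8]
step 4 (PUSH -63): [-9, -98, -80, -8, -63]
step 5 (ADD): [-9, -98, -80, -71]
step 6 (PUSH 94): [-9, -98, -80, -71, 94]

[-9, -98, -80, -71, 94]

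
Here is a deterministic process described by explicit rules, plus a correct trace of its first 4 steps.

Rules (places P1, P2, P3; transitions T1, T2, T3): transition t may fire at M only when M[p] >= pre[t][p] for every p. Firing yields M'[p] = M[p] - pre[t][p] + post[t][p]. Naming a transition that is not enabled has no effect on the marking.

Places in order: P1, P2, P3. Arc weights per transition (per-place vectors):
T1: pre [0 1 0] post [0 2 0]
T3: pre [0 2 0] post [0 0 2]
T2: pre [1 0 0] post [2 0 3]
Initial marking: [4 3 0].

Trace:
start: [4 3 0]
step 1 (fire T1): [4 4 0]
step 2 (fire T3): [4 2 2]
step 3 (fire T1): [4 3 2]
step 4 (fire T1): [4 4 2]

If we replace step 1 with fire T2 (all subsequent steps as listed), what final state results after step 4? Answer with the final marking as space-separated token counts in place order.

5 3 5

(re-executing from step 1 with the substitution; state before step 1: [4 3 0])
step 1 (fire T2): [5 3 3]
step 2 (fire T3): [5 1 5]
step 3 (fire T1): [5 2 5]
step 4 (fire T1): [5 3 5]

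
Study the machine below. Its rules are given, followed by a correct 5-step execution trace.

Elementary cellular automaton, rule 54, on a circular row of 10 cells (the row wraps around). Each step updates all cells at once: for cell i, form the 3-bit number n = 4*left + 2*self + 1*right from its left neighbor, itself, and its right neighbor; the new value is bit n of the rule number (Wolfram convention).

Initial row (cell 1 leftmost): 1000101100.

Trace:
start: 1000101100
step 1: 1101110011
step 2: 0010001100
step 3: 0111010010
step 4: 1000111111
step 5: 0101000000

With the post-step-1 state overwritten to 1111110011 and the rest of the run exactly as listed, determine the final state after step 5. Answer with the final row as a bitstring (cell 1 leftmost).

1001000000

state after step 1 := 1111110011
step 2: 0000001100
step 3: 0000010010
step 4: 0000111111
step 5: 1001000000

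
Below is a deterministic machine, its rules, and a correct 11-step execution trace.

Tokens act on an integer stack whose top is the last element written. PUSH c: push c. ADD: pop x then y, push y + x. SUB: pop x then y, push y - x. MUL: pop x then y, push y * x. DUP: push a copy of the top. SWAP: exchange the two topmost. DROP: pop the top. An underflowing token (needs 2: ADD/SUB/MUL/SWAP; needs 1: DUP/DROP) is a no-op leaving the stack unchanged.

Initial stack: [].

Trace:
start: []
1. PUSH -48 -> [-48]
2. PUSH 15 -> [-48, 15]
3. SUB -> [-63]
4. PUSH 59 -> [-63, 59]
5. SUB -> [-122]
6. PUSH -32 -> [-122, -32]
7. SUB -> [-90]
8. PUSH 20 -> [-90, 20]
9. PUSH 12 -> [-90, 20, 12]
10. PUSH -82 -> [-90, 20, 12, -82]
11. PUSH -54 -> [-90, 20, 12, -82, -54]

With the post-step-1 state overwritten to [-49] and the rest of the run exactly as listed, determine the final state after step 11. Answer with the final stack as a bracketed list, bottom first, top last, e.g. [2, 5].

state after step 1 := [-49]
2. PUSH 15 -> [-49, 15]
3. SUB -> [-64]
4. PUSH 59 -> [-64, 59]
5. SUB -> [-123]
6. PUSH -32 -> [-123, -32]
7. SUB -> [-91]
8. PUSH 20 -> [-91, 20]
9. PUSH 12 -> [-91, 20, 12]
10. PUSH -82 -> [-91, 20, 12, -82]
11. PUSH -54 -> [-91, 20, 12, -82, -54]

[-91, 20, 12, -82, -54]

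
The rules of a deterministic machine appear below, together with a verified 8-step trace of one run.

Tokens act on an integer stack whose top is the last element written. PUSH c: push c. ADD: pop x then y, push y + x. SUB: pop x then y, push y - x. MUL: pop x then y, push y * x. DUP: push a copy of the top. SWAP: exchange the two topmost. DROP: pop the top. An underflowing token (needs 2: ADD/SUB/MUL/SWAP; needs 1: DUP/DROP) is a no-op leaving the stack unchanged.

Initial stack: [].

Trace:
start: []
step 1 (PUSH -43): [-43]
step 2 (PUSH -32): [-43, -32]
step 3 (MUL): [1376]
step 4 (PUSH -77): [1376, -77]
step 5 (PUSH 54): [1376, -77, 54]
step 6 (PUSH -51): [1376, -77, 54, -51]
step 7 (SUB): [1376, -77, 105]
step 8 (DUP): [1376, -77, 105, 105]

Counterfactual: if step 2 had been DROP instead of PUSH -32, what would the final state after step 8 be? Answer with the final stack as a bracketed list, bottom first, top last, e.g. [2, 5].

(re-executing from step 2 with the substitution; state before step 2: [-43])
step 2 (DROP): []
step 3 (MUL): []
step 4 (PUSH -77): [-77]
step 5 (PUSH 54): [-77, 54]
step 6 (PUSH -51): [-77, 54, -51]
step 7 (SUB): [-77, 105]
step 8 (DUP): [-77, 105, 105]

[-77, 105, 105]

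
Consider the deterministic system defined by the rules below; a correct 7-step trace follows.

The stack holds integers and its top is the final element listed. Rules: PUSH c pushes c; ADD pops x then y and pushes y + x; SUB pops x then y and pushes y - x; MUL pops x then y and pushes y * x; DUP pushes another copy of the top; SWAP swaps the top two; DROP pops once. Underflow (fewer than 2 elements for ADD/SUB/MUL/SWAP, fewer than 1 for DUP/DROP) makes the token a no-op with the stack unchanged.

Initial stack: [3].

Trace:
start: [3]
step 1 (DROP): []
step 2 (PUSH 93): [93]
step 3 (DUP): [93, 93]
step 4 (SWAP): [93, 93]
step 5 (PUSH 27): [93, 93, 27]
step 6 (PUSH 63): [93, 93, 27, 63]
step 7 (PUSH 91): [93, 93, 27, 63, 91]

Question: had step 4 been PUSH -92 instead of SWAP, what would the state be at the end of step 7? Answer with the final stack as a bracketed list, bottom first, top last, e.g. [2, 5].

(re-executing from step 4 with the substitution; state before step 4: [93, 93])
step 4 (PUSH -92): [93, 93, -92]
step 5 (PUSH 27): [93, 93, -92, 27]
step 6 (PUSH 63): [93, 93, -92, 27, 63]
step 7 (PUSH 91): [93, 93, -92, 27, 63, 91]

[93, 93, -92, 27, 63, 91]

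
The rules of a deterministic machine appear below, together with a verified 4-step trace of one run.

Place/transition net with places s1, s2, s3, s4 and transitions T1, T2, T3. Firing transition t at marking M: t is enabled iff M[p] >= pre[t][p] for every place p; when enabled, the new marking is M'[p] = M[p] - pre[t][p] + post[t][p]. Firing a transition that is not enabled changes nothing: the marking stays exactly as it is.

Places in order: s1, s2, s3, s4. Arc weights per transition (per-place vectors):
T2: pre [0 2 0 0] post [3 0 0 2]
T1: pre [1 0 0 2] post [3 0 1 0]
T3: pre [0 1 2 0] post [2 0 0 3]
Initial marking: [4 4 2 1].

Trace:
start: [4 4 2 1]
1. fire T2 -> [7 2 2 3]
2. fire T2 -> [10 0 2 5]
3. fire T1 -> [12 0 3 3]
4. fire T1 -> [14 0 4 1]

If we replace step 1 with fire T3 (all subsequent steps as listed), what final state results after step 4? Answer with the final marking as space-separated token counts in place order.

(re-executing from step 1 with the substitution; state before step 1: [4 4 2 1])
1. fire T3 -> [6 3 0 4]
2. fire T2 -> [9 1 0 6]
3. fire T1 -> [11 1 1 4]
4. fire T1 -> [13 1 2 2]

13 1 2 2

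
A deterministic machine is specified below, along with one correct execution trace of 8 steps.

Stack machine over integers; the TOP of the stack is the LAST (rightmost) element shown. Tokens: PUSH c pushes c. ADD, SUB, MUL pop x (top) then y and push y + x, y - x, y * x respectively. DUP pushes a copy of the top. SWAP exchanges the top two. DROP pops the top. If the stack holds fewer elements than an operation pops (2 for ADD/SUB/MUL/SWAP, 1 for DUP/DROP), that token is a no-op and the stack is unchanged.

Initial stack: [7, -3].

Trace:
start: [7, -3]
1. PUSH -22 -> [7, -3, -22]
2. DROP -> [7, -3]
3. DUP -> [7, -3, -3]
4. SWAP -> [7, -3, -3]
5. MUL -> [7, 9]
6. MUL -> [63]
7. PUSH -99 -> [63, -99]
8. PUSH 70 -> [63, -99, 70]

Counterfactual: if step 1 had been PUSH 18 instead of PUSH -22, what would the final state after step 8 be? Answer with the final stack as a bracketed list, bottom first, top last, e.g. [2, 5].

(re-executing from step 1 with the substitution; state before step 1: [7, -3])
1. PUSH 18 -> [7, -3, 18]
2. DROP -> [7, -3]
3. DUP -> [7, -3, -3]
4. SWAP -> [7, -3, -3]
5. MUL -> [7, 9]
6. MUL -> [63]
7. PUSH -99 -> [63, -99]
8. PUSH 70 -> [63, -99, 70]

[63, -99, 70]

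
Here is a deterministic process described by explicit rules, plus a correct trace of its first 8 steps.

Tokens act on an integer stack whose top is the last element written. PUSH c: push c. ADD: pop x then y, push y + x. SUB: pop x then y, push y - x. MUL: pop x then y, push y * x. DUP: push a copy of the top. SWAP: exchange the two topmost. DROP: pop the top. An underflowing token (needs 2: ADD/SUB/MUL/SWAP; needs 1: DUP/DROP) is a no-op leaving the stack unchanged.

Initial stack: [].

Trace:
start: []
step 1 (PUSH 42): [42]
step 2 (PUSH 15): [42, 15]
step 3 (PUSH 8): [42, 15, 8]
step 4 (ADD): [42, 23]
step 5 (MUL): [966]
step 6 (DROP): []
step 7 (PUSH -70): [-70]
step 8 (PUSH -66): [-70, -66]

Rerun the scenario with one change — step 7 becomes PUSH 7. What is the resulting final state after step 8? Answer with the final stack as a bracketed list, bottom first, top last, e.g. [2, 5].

[7, -66]

(re-executing from step 7 with the substitution; state before step 7: [])
step 7 (PUSH 7): [7]
step 8 (PUSH -66): [7, -66]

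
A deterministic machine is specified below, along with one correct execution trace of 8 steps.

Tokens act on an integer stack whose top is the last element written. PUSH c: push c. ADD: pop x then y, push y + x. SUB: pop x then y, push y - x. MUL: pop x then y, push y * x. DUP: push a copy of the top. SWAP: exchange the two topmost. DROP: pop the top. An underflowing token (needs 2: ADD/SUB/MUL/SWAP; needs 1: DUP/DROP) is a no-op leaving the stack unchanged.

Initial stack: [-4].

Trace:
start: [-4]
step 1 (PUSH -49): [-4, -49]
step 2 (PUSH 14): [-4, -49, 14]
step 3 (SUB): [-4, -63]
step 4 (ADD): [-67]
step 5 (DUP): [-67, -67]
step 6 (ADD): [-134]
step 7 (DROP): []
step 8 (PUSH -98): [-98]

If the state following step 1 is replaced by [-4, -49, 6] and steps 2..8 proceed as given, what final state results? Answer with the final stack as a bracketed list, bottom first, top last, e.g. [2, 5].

state after step 1 := [-4, -49, 6]
step 2 (PUSH 14): [-4, -49, 6, 14]
step 3 (SUB): [-4, -49, -8]
step 4 (ADD): [-4, -57]
step 5 (DUP): [-4, -57, -57]
step 6 (ADD): [-4, -114]
step 7 (DROP): [-4]
step 8 (PUSH -98): [-4, -98]

[-4, -98]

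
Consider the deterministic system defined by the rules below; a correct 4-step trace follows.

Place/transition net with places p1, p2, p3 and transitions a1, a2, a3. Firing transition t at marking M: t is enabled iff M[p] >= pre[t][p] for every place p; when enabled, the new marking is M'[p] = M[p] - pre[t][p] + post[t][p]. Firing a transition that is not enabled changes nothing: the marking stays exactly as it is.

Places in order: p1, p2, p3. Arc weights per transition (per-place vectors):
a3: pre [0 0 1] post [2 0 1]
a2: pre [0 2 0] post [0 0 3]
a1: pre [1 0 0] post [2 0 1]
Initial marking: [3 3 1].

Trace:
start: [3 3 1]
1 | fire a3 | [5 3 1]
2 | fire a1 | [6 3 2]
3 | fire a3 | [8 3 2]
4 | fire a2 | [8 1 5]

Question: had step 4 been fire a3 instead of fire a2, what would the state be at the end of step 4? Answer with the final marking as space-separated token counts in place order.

(re-executing from step 4 with the substitution; state before step 4: [8 3 2])
4 | fire a3 | [10 3 2]

10 3 2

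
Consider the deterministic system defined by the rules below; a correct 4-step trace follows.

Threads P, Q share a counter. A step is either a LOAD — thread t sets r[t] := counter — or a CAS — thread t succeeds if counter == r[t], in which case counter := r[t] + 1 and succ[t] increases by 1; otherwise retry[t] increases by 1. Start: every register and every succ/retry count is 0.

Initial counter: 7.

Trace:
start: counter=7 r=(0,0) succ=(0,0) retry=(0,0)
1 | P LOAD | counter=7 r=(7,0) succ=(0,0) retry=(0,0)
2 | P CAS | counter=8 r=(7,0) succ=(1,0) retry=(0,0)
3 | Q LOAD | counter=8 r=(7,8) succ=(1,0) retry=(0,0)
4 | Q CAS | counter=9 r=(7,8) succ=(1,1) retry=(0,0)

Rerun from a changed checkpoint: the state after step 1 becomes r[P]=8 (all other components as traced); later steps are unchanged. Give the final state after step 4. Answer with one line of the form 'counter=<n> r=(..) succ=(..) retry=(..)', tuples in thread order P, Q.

counter=8 r=(8,7) succ=(0,1) retry=(1,0)

state after step 1 := counter=7 r=(8,0) succ=(0,0) retry=(0,0)
2 | P CAS | counter=7 r=(8,0) succ=(0,0) retry=(1,0)
3 | Q LOAD | counter=7 r=(8,7) succ=(0,0) retry=(1,0)
4 | Q CAS | counter=8 r=(8,7) succ=(0,1) retry=(1,0)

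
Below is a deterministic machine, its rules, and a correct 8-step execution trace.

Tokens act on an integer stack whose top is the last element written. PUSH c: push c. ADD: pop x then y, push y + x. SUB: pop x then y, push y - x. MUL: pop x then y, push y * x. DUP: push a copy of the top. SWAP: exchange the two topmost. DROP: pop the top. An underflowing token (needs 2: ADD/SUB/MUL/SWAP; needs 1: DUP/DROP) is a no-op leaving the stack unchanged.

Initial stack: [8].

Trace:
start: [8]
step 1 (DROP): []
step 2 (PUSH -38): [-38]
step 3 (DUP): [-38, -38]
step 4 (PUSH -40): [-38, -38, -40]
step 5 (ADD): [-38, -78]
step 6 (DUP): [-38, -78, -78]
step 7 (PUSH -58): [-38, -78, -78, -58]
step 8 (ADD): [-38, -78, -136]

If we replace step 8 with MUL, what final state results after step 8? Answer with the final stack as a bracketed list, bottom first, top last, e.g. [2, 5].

(re-executing from step 8 with the substitution; state before step 8: [-38, -78, -78, -58])
step 8 (MUL): [-38, -78, 4524]

[-38, -78, 4524]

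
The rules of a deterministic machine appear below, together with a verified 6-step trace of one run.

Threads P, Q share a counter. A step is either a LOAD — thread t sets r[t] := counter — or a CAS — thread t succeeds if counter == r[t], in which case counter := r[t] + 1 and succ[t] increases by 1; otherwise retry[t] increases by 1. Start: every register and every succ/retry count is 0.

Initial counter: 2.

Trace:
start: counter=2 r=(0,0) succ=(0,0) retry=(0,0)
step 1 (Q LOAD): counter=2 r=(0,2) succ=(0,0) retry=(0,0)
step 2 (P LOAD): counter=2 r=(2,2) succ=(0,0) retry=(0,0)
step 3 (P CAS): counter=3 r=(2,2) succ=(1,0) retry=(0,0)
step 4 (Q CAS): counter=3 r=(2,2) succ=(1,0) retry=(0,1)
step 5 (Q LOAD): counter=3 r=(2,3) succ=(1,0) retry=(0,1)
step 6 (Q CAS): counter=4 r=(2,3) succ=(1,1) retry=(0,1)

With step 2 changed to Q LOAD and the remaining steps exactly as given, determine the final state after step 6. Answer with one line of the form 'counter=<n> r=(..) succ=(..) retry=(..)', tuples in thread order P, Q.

counter=4 r=(0,3) succ=(0,2) retry=(1,0)

(re-executing from step 2 with the substitution; state before step 2: counter=2 r=(0,2) succ=(0,0) retry=(0,0))
step 2 (Q LOAD): counter=2 r=(0,2) succ=(0,0) retry=(0,0)
step 3 (P CAS): counter=2 r=(0,2) succ=(0,0) retry=(1,0)
step 4 (Q CAS): counter=3 r=(0,2) succ=(0,1) retry=(1,0)
step 5 (Q LOAD): counter=3 r=(0,3) succ=(0,1) retry=(1,0)
step 6 (Q CAS): counter=4 r=(0,3) succ=(0,2) retry=(1,0)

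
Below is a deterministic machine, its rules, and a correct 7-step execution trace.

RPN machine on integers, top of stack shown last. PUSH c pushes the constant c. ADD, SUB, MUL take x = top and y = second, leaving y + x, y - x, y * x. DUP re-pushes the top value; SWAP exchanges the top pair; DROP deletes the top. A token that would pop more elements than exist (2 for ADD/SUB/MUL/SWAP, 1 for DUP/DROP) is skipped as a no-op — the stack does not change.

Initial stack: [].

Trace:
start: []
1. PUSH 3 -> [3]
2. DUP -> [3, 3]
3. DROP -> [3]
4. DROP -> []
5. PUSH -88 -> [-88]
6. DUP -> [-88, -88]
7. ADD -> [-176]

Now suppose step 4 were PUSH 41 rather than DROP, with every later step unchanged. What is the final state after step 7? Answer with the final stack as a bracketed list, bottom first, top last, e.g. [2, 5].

(re-executing from step 4 with the substitution; state before step 4: [3])
4. PUSH 41 -> [3, 41]
5. PUSH -88 -> [3, 41, -88]
6. DUP -> [3, 41, -88, -88]
7. ADD -> [3, 41, -176]

[3, 41, -176]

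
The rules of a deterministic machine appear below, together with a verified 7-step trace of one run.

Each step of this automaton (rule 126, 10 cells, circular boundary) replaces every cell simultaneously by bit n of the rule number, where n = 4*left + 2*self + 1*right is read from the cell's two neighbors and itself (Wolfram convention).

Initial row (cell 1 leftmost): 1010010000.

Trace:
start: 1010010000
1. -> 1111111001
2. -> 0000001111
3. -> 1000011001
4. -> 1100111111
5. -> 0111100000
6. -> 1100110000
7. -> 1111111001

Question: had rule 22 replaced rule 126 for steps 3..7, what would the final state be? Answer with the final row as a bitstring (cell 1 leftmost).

0111101111

(re-executing steps 3..7 under rule 22; state before step 3: 0000001111)
3. -> 1000010000
4. -> 1100111001
5. -> 0011000110
6. -> 0100101001
7. -> 0111101111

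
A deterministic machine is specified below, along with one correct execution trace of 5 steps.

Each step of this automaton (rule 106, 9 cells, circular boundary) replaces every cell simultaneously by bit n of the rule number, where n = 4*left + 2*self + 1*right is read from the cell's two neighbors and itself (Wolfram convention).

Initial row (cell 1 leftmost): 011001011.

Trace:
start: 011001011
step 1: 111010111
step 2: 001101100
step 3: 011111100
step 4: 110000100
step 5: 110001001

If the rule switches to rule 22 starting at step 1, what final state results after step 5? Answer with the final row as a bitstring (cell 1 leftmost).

010000010

(re-executing steps 1..5 under rule 22; state before step 1: 011001011)
step 1: 000111000
step 2: 001000100
step 3: 011101110
step 4: 100000001
step 5: 010000010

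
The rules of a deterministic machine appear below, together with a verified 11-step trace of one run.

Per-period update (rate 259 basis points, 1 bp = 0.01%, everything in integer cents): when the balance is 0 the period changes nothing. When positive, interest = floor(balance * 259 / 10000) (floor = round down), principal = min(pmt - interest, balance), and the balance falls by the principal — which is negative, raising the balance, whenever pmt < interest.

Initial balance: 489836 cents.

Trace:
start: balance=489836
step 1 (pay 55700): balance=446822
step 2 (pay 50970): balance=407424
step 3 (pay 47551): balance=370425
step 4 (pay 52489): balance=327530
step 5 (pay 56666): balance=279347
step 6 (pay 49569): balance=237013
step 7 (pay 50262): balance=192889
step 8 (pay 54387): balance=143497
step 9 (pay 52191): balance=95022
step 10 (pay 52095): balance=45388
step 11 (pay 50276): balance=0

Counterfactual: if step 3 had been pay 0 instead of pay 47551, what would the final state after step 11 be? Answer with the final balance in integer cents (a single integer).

54631

(re-executing from step 3 with the substitution; state before step 3: balance=407424)
step 3 (pay 0): balance=417976
step 4 (pay 52489): balance=376312
step 5 (pay 56666): balance=329392
step 6 (pay 49569): balance=288354
step 7 (pay 50262): balance=245560
step 8 (pay 54387): balance=197533
step 9 (pay 52191): balance=150458
step 10 (pay 52095): balance=102259
step 11 (pay 50276): balance=54631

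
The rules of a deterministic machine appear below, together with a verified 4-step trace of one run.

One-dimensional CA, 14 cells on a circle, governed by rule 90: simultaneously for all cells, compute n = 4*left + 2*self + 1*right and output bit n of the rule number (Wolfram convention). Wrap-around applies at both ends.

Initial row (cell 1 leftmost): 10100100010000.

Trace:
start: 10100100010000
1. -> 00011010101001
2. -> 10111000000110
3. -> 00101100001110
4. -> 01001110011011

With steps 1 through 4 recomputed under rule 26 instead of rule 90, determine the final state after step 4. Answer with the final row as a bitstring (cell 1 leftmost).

01000100011010

(re-executing steps 1..4 under rule 26; state before step 1: 10100100010000)
1. -> 00011010101001
2. -> 10110000000110
3. -> 00101000001100
4. -> 01000100011010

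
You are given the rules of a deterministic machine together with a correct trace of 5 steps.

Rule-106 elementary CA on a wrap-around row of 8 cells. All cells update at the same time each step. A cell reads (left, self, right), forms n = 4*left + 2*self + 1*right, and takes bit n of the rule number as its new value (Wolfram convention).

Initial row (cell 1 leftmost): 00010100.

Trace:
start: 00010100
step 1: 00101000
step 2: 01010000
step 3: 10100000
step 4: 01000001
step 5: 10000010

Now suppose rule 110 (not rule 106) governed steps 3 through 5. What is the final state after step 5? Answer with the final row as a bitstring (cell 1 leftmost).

10110011

(re-executing steps 3..5 under rule 110; state before step 3: 01010000)
step 3: 11110000
step 4: 10010001
step 5: 10110011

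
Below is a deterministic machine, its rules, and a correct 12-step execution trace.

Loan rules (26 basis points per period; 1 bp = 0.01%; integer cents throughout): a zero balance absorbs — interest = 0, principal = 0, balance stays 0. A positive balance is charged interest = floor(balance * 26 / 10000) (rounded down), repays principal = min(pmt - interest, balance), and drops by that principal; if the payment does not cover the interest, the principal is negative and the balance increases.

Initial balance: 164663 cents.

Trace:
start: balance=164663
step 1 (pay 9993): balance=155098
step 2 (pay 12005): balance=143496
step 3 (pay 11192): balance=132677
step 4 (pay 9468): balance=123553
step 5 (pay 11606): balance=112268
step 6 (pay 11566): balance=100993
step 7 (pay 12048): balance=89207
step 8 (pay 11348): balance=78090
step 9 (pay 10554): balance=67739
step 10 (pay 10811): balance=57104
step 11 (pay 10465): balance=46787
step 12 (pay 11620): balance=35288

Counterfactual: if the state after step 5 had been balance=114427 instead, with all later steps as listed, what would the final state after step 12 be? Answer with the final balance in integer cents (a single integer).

state after step 5 := balance=114427
step 6 (pay 11566): balance=103158
step 7 (pay 12048): balance=91378
step 8 (pay 11348): balance=80267
step 9 (pay 10554): balance=69921
step 10 (pay 10811): balance=59291
step 11 (pay 10465): balance=48980
step 12 (pay 11620): balance=37487

37487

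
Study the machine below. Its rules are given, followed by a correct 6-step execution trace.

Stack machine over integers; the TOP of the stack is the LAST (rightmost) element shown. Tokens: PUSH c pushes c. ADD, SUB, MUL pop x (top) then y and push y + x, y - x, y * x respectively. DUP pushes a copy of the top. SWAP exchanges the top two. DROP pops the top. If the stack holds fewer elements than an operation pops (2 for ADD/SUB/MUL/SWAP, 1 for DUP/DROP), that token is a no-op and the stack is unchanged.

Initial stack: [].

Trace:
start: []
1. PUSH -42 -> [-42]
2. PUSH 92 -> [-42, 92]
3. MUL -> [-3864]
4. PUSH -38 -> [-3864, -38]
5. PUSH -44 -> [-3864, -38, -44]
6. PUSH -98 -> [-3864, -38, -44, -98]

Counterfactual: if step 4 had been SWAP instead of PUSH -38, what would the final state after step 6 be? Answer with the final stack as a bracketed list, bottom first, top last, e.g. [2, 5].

[-3864, -44, -98]

(re-executing from step 4 with the substitution; state before step 4: [-3864])
4. SWAP -> [-3864]
5. PUSH -44 -> [-3864, -44]
6. PUSH -98 -> [-3864, -44, -98]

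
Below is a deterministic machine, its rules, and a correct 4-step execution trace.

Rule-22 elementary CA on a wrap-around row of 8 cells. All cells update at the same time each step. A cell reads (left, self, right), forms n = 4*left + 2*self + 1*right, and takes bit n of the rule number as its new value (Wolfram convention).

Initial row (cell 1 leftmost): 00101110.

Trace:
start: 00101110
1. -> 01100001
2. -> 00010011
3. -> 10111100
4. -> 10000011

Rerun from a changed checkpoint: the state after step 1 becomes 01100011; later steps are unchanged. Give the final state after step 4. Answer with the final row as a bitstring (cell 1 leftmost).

state after step 1 := 01100011
2. -> 00010100
3. -> 00110110
4. -> 01000001

01000001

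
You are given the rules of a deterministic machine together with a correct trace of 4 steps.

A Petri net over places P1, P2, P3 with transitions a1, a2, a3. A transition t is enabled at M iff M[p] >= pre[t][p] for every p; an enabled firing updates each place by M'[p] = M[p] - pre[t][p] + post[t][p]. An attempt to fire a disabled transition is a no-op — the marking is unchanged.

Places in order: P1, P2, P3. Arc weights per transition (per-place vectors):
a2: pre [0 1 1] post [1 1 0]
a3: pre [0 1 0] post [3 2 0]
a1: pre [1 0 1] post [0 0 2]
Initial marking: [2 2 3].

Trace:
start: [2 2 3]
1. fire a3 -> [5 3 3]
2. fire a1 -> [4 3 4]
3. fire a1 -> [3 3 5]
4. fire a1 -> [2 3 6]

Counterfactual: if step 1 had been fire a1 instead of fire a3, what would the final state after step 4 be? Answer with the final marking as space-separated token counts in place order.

(re-executing from step 1 with the substitution; state before step 1: [2 2 3])
1. fire a1 -> [1 2 4]
2. fire a1 -> [0 2 5]
3. fire a1 -> [0 2 5]
4. fire a1 -> [0 2 5]

0 2 5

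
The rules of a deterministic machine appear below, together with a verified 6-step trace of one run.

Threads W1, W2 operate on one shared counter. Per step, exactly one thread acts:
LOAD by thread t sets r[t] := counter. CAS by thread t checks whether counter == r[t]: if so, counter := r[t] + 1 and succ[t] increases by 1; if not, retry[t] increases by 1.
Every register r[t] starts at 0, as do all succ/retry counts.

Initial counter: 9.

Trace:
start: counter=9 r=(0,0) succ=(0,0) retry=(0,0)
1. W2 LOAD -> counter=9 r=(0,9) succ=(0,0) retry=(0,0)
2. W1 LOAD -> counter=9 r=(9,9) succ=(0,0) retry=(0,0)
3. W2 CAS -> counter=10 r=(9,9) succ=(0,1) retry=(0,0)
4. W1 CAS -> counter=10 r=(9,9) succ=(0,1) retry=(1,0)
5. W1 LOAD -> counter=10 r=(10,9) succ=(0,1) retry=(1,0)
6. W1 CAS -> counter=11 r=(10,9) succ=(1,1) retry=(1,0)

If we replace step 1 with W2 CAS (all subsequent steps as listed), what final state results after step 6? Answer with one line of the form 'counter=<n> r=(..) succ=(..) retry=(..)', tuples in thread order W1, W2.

counter=11 r=(10,0) succ=(2,0) retry=(0,2)

(re-executing from step 1 with the substitution; state before step 1: counter=9 r=(0,0) succ=(0,0) retry=(0,0))
1. W2 CAS -> counter=9 r=(0,0) succ=(0,0) retry=(0,1)
2. W1 LOAD -> counter=9 r=(9,0) succ=(0,0) retry=(0,1)
3. W2 CAS -> counter=9 r=(9,0) succ=(0,0) retry=(0,2)
4. W1 CAS -> counter=10 r=(9,0) succ=(1,0) retry=(0,2)
5. W1 LOAD -> counter=10 r=(10,0) succ=(1,0) retry=(0,2)
6. W1 CAS -> counter=11 r=(10,0) succ=(2,0) retry=(0,2)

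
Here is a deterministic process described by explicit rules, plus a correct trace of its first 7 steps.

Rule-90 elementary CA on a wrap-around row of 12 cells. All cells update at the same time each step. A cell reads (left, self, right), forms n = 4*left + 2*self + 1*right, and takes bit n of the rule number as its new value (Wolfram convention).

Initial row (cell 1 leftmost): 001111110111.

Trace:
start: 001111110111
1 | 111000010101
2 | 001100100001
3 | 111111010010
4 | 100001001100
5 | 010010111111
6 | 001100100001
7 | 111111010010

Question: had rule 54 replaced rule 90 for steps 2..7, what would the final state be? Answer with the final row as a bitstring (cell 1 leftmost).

100001010001

(re-executing steps 2..7 under rule 54; state before step 2: 111000010101)
2 | 000100111110
3 | 001111000001
4 | 110000100011
5 | 001001110100
6 | 011110001110
7 | 100001010001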